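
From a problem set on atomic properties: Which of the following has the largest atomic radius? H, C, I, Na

Na

H is in period 1, group 1; C is in period 2, group 14; Na is in period 3, group 1; I is in period 5, group 17.
Atomic radius shrinks across a period as nuclear charge pulls the same shell inward, and grows down a group as new shells are added.
Here both period and group differ, so the two effects have to be weighed against each other.
C > H: period and group pull opposite ways; the down-group shift dominates (75 vs 32 pm).
I > C: the two effects oppose for this pair; the down-group effect wins (133 vs 75 pm).
Na > I: period and group pull opposite ways; the across-period shift dominates (155 vs 133 pm).
Approximate values (pm): H 32, C 75, Na 155, I 133.
The largest atomic radius among these belongs to Na.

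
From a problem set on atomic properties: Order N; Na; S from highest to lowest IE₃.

Na > N > S

IE_3 is the cost of taking one more electron from the +2 cation: N²⁺ still has 3 valence electrons; Na²⁺ is already 1 electron into the core; S²⁺ still has 4 valence electrons.
Breaking into a closed-shell core is much more expensive than removing a leftover valence electron — Na has the largest IE_3 here.
Valence configurations: N²⁺ [He]2s²2p¹, S²⁺ [Ne]3s²3p².
Approximate IE_3 values (kJ/mol): N 4578, Na 6910, S 3357.
Hence IE_3: S < N < Na.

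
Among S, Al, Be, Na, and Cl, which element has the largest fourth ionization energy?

Be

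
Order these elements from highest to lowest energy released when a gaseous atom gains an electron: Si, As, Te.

Si is in period 3, group 14; As is in period 4, group 15; Te is in period 5, group 16.
EA tends to increase across a period and decrease down a group, though the pattern is less regular than for IE or radius.
A diagonal step moves right (one effect) and down (the opposite effect) at once.
Si > As: period and group pull opposite ways; the down-group shift dominates (134 vs 78 kJ/mol).
Te > Si: the two effects oppose for this pair; the across-period effect wins (190 vs 134 kJ/mol).
For reference (kJ/mol): Si 134, As 78, Te 190.
So from highest to lowest: Te > Si > As.

Te > Si > As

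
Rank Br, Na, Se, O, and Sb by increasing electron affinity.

Na < Sb < O < Se < Br

O is in period 2, group 16; Na is in period 3, group 1; Se is in period 4, group 16; Br is in period 4, group 17; Sb is in period 5, group 15.
Adding an electron releases more energy for atoms nearer the top right (short of the noble gases).
Neither a single period nor a single group — weigh both effects.
Sb > Na: the two effects oppose for this pair; the across-period effect wins (103 vs 53 kJ/mol).
O > Sb: relative to Sb, both the across-period and down-group shifts push O's electron affinity up.
Se > O: this pair runs against the simple trend — see the exception note.
Br > Se: Br lies to the right of Se in period 4, so the across-period effect alone puts Br higher.
Note the exception: Se has a higher electron affinity than O, contrary to the simple trend — O's compact 2p subshell gives strong electron–electron repulsion on the added electron.
Tabulated electron affinity (kJ/mol): O 141, Na 53, Se 195, Br 325, Sb 103.
So from lowest to highest: Na < Sb < O < Se < Br.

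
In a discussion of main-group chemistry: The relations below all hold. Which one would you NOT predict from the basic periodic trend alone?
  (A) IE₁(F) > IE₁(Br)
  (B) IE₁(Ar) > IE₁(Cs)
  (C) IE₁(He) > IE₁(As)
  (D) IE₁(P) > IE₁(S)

The general trend: IE₁ increases across a period and decreases down a group.
(A) F (period 2, group 17) vs Br (period 4, group 17): the stated order agrees with the simple trend.
(B) Ar (period 3, group 18) vs Cs (period 6, group 1): the stated order agrees with the simple trend.
(C) He (period 1, group 18) vs As (period 4, group 15): the stated order agrees with the simple trend.
(D) P (period 3, group 15) vs S (period 3, group 16): the stated order contradicts the simple trend.
The exception is (D): S (3p⁴) ionizes more easily than half-filled P (3p³) because the paired 3p electron in S is pushed out by e⁻–e⁻ repulsion.

(D)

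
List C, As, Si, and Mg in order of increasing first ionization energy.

Mg < Si < As < C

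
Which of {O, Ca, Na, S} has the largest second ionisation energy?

Na

Consider each +1 ion: O⁺ still has 5 valence electrons; Ca⁺ still has 1 valence electron; Na⁺ is the bare [Ne] core; S⁺ still has 5 valence electrons.
Breaking into a closed-shell core is much more expensive than removing a leftover valence electron — Na has the largest IE_2 here.
Valence configurations: O⁺ [He]2s²2p³, Ca⁺ [Ar]4s¹, S⁺ [Ne]3s²3p³.
Approximate IE_2 values (kJ/mol): O 3388, Ca 1145, Na 4562, S 2252.
So the second ionization energies run Ca < S < O < Na.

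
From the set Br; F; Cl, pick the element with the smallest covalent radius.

F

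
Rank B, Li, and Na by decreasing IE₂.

Li > Na > B

IE_2 is the cost of taking one more electron from the +1 cation: B⁺ still has 2 valence electrons; Li⁺ is the bare [He] core; Na⁺ is the bare [Ne] core.
Breaking into a closed-shell core is much more expensive than removing a leftover valence electron — Na and Li have the largest IE_2 here.
Approximate IE_2 values (kJ/mol): B 2427, Li 7298, Na 4562.
Overall IE_2 order: B < Na < Li.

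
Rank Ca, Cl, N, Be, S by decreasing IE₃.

Be > Ca > N > Cl > S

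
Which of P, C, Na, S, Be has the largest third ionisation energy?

Be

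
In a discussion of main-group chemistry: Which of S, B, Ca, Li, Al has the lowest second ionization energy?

IE_2 is the cost of taking one more electron from the +1 cation: S⁺ still has 5 valence electrons; B⁺ still has 2 valence electrons; Ca⁺ still has 1 valence electron; Li⁺ is the bare [He] core; Al⁺ still has 2 valence electrons.
Core electrons are held far more tightly than valence electrons, so Li tops the IE_2 order.
Valence configurations: S⁺ [Ne]3s²3p³, B⁺ [He]2s², Ca⁺ [Ar]4s¹, Al⁺ [Ne]3s².
Approximate IE_2 values (kJ/mol): S 2252, B 2427, Ca 1145, Li 7298, Al 1817.
Overall IE_2 order: Ca < Al < S < B < Li.

Ca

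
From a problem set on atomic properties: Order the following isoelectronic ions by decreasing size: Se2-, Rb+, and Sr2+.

All of these have 36 electrons, so size is governed by nuclear charge alone: the more protons, the stronger the pull on the same electron cloud, and the smaller the ion.
Nuclear charges: Sr2+ (Z=38), Rb+ (Z=37), Se2- (Z=34).
Largest to smallest: Se2- > Rb+ > Sr2+.

Se2- > Rb+ > Sr2+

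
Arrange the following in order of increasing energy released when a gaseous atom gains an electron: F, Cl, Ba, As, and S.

Ba, As, S, F, Cl

F is in period 2, group 17; S is in period 3, group 16; Cl is in period 3, group 17; As is in period 4, group 15; Ba is in period 6, group 2.
Adding an electron releases more energy for atoms nearer the top right (short of the noble gases).
These span different periods and groups, so the two trends combine.
As > Ba: relative to Ba, both the across-period and down-group shifts push As's electron affinity up.
S > As: relative to As, both the across-period and down-group shifts push S's electron affinity up.
F > S: relative to S, both the across-period and down-group shifts push F's electron affinity up.
Cl > F: this pair runs against the simple trend — see the exception note.
Note the exception: Cl has a higher electron affinity than F, contrary to the simple trend — F's small 2p subshell makes the incoming electron feel strong e⁻–e⁻ repulsion, so Cl actually releases more energy on gaining an electron.
Tabulated electron affinity (kJ/mol): F 328, S 200, Cl 349, As 78, Ba 14.
So from lowest to highest: Ba < As < S < F < Cl.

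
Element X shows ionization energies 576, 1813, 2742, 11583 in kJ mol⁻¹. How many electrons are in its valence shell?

Look for the largest jump between consecutive ionization energies: IE4/IE3 ≈ 4.2, far larger than any earlier ratio.
That jump marks the point where a core electron is being removed. So the atom has 3 valence electrons.

3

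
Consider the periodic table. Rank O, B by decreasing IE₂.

O > B

The second ionization energy removes an electron from the +1 ion. For each element: O⁺ still has 5 valence electrons; B⁺ still has 2 valence electrons.
All are still removing valence electrons, so compare the +1 ions as you would atoms: IE_2 generally rises across a period (higher Z_eff) and falls down a group (larger shell), subject to the usual subshell exceptions.
Valence configurations: O⁺ [He]2s²2p³, B⁺ [He]2s².
Tabulated IE_2 (kJ/mol): O 3388, B 2427.
Hence IE_2: B < O.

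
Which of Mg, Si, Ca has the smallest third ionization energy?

Si

IE_3 is the cost of taking one more electron from the +2 cation: Mg²⁺ is the bare [Ne] core; Si²⁺ still has 2 valence electrons; Ca²⁺ is the bare [Ar] core.
Core electrons are held far more tightly than valence electrons, so Ca and Mg top the IE_3 order.
Approximate IE_3 values (kJ/mol): Mg 7733, Si 3232, Ca 4912.
So the third ionization energies run Si < Ca < Mg.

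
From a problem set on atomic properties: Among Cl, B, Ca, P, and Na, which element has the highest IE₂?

Na

IE_2 is the cost of taking one more electron from the +1 cation: Cl⁺ still has 6 valence electrons; B⁺ still has 2 valence electrons; Ca⁺ still has 1 valence electron; P⁺ still has 4 valence electrons; Na⁺ is the bare [Ne] core.
Pulling an electron out of a noble-gas core costs far more than removing a remaining valence electron, so Na sits at the high end of IE_2.
Valence configurations: Cl⁺ [Ne]3s²3p⁴, B⁺ [He]2s², Ca⁺ [Ar]4s¹, P⁺ [Ne]3s²3p².
Approximate IE_2 values (kJ/mol): Cl 2298, B 2427, Ca 1145, P 1907, Na 4562.
Putting it together, IE_2: Ca < P < Cl < B < Na.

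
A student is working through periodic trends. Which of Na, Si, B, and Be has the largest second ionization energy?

Na

IE_2 is the cost of taking one more electron from the +1 cation: Na⁺ is the bare [Ne] core; Si⁺ still has 3 valence electrons; B⁺ still has 2 valence electrons; Be⁺ still has 1 valence electron.
Core electrons are held far more tightly than valence electrons, so Na tops the IE_2 order.
Valence configurations: Si⁺ [Ne]3s²3p¹, B⁺ [He]2s², Be⁺ [He]2s¹.
The numbers (kJ/mol): Na 4562, Si 1577, B 2427, Be 1757.
Hence IE_2: Si < Be < B < Na.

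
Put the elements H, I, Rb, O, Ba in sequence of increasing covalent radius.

H, O, I, Ba, Rb

Across a period the added protons contract the valence shell; down a group each new principal shell makes the atom larger.
These span different periods and groups, so the two trends combine.
O > H: the two effects oppose for this pair; the down-group effect wins (63 vs 32 pm).
I > O: the two effects oppose for this pair; the down-group effect wins (133 vs 63 pm).
Ba > I: relative to I, both the across-period and down-group shifts push Ba's atomic radius up.
Rb > Ba: period and group pull opposite ways; the across-period shift dominates (210 vs 196 pm).
Approximate values (pm): H 32, O 63, Rb 210, I 133, Ba 196.
So from smallest to largest: H < O < I < Ba < Rb.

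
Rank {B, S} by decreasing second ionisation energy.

B > S

Consider each +1 ion: B⁺ still has 2 valence electrons; S⁺ still has 5 valence electrons.
All are still removing valence electrons, so compare the +1 ions as you would atoms: IE_2 generally rises across a period (higher Z_eff) and falls down a group (larger shell), subject to the usual subshell exceptions.
Valence configurations: B⁺ [He]2s², S⁺ [Ne]3s²3p³.
The numbers (kJ/mol): B 2427, S 2252.
Hence IE_2: S < B.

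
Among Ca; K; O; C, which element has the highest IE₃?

After 2 electrons have been removed, what remains? Ca²⁺ is the bare [Ar] core; K²⁺ is already 1 electron into the core; O²⁺ still has 4 valence electrons; C²⁺ still has 2 valence electrons.
Usually core removal costs more than valence removal, but here the competition is close: a tightly held n=2 valence electron can cost more to remove than an n=3 core electron, so the actual values have to decide it.
Valence configurations: O²⁺ [He]2s²2p², C²⁺ [He]2s².
Approximate IE_3 values (kJ/mol): Ca 4912, K 4420, O 5300, C 4620.
Overall IE_3 order: K < C < Ca < O.

O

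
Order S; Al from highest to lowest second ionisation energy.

S, Al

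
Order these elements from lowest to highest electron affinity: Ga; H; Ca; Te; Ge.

Ca, Ga, H, Ge, Te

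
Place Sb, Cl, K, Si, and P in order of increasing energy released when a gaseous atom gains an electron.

Si is in period 3, group 14; P is in period 3, group 15; Cl is in period 3, group 17; K is in period 4, group 1; Sb is in period 5, group 15.
Atoms with high Z_eff and room in the valence shell (especially the halogens) have the most exothermic electron affinities.
Here both period and group differ, so the two effects have to be weighed against each other.
P > K: both effects reinforce here, so P is clearly the higher of the two.
Sb > P: this pair runs against the simple trend — see the exception note.
Si > Sb: the two effects oppose for this pair; the down-group effect wins (134 vs 103 kJ/mol).
Cl > Si: Cl lies to the right of Si in period 3, so the across-period effect alone puts Cl higher.
Note the exception: Sb has a higher electron affinity than P, contrary to the simple trend — both are half-filled np³, but the pairing/repulsion penalty for the added electron shrinks as the p orbitals become larger and more diffuse down the group, and for Sb that outweighs the weaker nuclear attraction.
Note the exception: Si has a higher electron affinity than P, contrary to the simple trend — adding an electron to P's half-filled 3p³ is unfavourable, so Si (3p²) has the more exothermic EA.
Approximate values (kJ/mol): Si 134, P 72, Cl 349, K 48, Sb 103.
So from lowest to highest: K < P < Sb < Si < Cl.

K, P, Sb, Si, Cl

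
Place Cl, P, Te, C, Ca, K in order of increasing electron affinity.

Ca < K < P < C < Te < Cl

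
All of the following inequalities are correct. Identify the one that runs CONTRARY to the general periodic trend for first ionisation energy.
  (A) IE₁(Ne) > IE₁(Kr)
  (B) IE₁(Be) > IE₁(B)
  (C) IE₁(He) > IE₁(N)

(B)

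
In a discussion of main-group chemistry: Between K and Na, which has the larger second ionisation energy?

After 1 electron has been removed, what remains? K⁺ is the bare [Ar] core; Na⁺ is the bare [Ne] core.
All of these are removing an electron from a noble-gas core or deeper; the smaller core (lower principal quantum number) is held far more tightly, and within a period the higher nuclear charge binds the same core more tightly.
The numbers (kJ/mol): K 3052, Na 4562.
Putting it together, IE_2: K < Na.

Na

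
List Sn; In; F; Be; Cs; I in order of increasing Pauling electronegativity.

Cs, Be, In, Sn, I, F

Electronegativity increases across a period and decreases down a group, tracking effective nuclear charge and atomic size.
Here both period and group differ, so the two effects have to be weighed against each other.
Be > Cs: both effects reinforce here, so Be is clearly the higher of the two.
In > Be: the two effects oppose for this pair; the across-period effect wins (1.78 vs 1.57).
Sn > In: both are in period 5; the period trend gives Sn the larger value.
I > Sn: I lies to the right of Sn in period 5, so the across-period effect alone puts I higher.
F > I: they share group 17; the group trend gives F the larger value.
For reference (Pauling): Be 1.57, F 3.98, In 1.78, Sn 1.96, I 2.66, Cs 0.79.
So from lowest to highest: Cs < Be < In < Sn < I < F.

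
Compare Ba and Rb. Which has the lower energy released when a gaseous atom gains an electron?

Ba

Adding an electron releases more energy for atoms nearer the top right (short of the noble gases).
A diagonal step moves right (one effect) and down (the opposite effect) at once.
Rb > Ba: period and group pull opposite ways; the down-group shift dominates (47 vs 14 kJ/mol).
For reference (kJ/mol): Rb 47, Ba 14.
So Ba has the lower energy released when a gaseous atom gains an electron (Ba < Rb).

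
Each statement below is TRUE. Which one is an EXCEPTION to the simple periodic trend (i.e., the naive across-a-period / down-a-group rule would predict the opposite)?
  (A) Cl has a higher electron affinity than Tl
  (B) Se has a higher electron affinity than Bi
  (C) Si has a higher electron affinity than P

The general trend: electron affinity increases across a period and decreases down a group.
(A) Cl (period 3, group 17) vs Tl (period 6, group 13): the stated order agrees with the simple trend.
(B) Se (period 4, group 16) vs Bi (period 6, group 15): the stated order agrees with the simple trend.
(C) Si (period 3, group 14) vs P (period 3, group 15): the stated order contradicts the simple trend.
The exception is (C): adding an electron to P's half-filled 3p³ is unfavourable, so Si (3p²) has the more exothermic EA.

(C)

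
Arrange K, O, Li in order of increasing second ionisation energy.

IE_2 is the cost of taking one more electron from the +1 cation: K⁺ is the bare [Ar] core; O⁺ still has 5 valence electrons; Li⁺ is the bare [He] core.
Usually core removal costs more than valence removal, but here the competition is close: a tightly held n=2 valence electron can cost more to remove than an n=3 core electron, so the actual values have to decide it.
Approximate IE_2 values (kJ/mol): K 3052, O 3388, Li 7298.
Overall IE_2 order: K < O < Li.

K < O < Li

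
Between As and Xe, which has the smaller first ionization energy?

As

As is in period 4, group 15; Xe is in period 5, group 18.
IE₁ increases left→right with effective nuclear charge and decreases top→bottom as the valence shell moves farther out.
Here both period and group differ, so the two effects have to be weighed against each other.
Xe > As: the two effects oppose for this pair; the across-period effect wins (1170 vs 947 kJ/mol).
Approximate values (kJ/mol): As 947, Xe 1170.
So As has the smaller first ionization energy (As < Xe).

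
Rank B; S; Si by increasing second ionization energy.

Si, S, B

Consider each +1 ion: B⁺ still has 2 valence electrons; S⁺ still has 5 valence electrons; Si⁺ still has 3 valence electrons.
All are still removing valence electrons, so compare the +1 ions as you would atoms: IE_2 generally rises across a period (higher Z_eff) and falls down a group (larger shell), subject to the usual subshell exceptions.
Valence configurations: B⁺ [He]2s², S⁺ [Ne]3s²3p³, Si⁺ [Ne]3s²3p¹.
The numbers (kJ/mol): B 2427, S 2252, Si 1577.
Hence IE_2: Si < S < B.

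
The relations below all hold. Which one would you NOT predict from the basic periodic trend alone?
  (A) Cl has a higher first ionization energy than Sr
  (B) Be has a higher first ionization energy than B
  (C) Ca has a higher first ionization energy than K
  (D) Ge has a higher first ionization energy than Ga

The general trend: first ionization energy increases across a period and decreases down a group.
(A) Cl (period 3, group 17) vs Sr (period 5, group 2): the stated order agrees with the simple trend.
(B) Be (period 2, group 2) vs B (period 2, group 13): the stated order contradicts the simple trend.
(C) Ca (period 4, group 2) vs K (period 4, group 1): the stated order agrees with the simple trend.
(D) Ge (period 4, group 14) vs Ga (period 4, group 13): the stated order agrees with the simple trend.
The exception is (B): removing B's lone 2p electron is easier than breaking Be's filled 2s².

(B)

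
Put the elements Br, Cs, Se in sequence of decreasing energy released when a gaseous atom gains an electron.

Se is in period 4, group 16; Br is in period 4, group 17; Cs is in period 6, group 1.
EA tends to increase across a period and decrease down a group, though the pattern is less regular than for IE or radius.
Here both period and group differ, so the two effects have to be weighed against each other.
Se > Cs: both effects reinforce here, so Se is clearly the higher of the two.
Br > Se: both are in period 4; the period trend gives Br the larger value.
Approximate values (kJ/mol): Se 195, Br 325, Cs 46.
So from highest to lowest: Br > Se > Cs.

Br > Se > Cs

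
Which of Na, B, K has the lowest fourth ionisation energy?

After 3 electrons have been removed, what remains? Na³⁺ is already 2 electrons into the core; B³⁺ is the bare [He] core; K³⁺ is already 2 electrons into the core.
All of these are removing an electron from a noble-gas core or deeper; the smaller core (lower principal quantum number) is held far more tightly, and within a period the higher nuclear charge binds the same core more tightly.
Approximate IE_4 values (kJ/mol): Na 9543, B 25026, K 5877.
Overall IE_4 order: K < Na < B.

K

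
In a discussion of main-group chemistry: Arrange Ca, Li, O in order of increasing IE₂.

IE_2 is the cost of taking one more electron from the +1 cation: Ca⁺ still has 1 valence electron; Li⁺ is the bare [He] core; O⁺ still has 5 valence electrons.
Pulling an electron out of a noble-gas core costs far more than removing a remaining valence electron, so Li sits at the high end of IE_2.
Valence configurations: Ca⁺ [Ar]4s¹, O⁺ [He]2s²2p³.
Tabulated IE_2 (kJ/mol): Ca 1145, Li 7298, O 3388.
Overall IE_2 order: Ca < O < Li.

Ca, O, Li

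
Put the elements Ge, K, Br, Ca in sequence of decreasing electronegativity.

Br > Ge > Ca > K

EN rises left→right (higher Z_eff, smaller atoms) and falls top→bottom (larger, more shielded atoms).
All lie in period 4, so electronegativity increases left to right.
So from highest to lowest: Br > Ge > Ca > K.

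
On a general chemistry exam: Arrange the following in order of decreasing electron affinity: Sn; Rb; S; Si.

S, Si, Sn, Rb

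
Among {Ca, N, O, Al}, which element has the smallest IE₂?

Ca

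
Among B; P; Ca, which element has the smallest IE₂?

Ca

Consider each +1 ion: B⁺ still has 2 valence electrons; P⁺ still has 4 valence electrons; Ca⁺ still has 1 valence electron.
All are still removing valence electrons, so compare the +1 ions as you would atoms: IE_2 generally rises across a period (higher Z_eff) and falls down a group (larger shell), subject to the usual subshell exceptions.
Valence configurations: B⁺ [He]2s², P⁺ [Ne]3s²3p², Ca⁺ [Ar]4s¹.
The numbers (kJ/mol): B 2427, P 1907, Ca 1145.
So the second ionization energies run Ca < P < B.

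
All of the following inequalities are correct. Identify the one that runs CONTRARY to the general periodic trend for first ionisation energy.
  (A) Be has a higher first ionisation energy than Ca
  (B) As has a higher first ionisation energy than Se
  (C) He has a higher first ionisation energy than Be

(B)

The general trend: first ionisation energy increases across a period and decreases down a group.
(A) Be (period 2, group 2) vs Ca (period 4, group 2): the stated order agrees with the simple trend.
(B) As (period 4, group 15) vs Se (period 4, group 16): the stated order contradicts the simple trend.
(C) He (period 1, group 18) vs Be (period 2, group 2): the stated order agrees with the simple trend.
The exception is (B): Se (4p⁴) ionizes more easily than half-filled As (4p³).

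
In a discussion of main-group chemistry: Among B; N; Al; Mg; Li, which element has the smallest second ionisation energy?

Mg

After 1 electron has been removed, what remains? B⁺ still has 2 valence electrons; N⁺ still has 4 valence electrons; Al⁺ still has 2 valence electrons; Mg⁺ still has 1 valence electron; Li⁺ is the bare [He] core.
Pulling an electron out of a noble-gas core costs far more than removing a remaining valence electron, so Li sits at the high end of IE_2.
Valence configurations: B⁺ [He]2s², N⁺ [He]2s²2p², Al⁺ [Ne]3s², Mg⁺ [Ne]3s¹.
The numbers (kJ/mol): B 2427, N 2856, Al 1817, Mg 1451, Li 7298.
So the second ionization energies run Mg < Al < B < N < Li.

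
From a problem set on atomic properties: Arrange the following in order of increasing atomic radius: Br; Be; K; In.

Be < Br < In < K

Be is in period 2, group 2; K is in period 4, group 1; Br is in period 4, group 17; In is in period 5, group 13.
Across a period the added protons contract the valence shell; down a group each new principal shell makes the atom larger.
These span different periods and groups, so the two trends combine.
Br > Be: period and group pull opposite ways; the down-group shift dominates (114 vs 102 pm).
In > Br: both effects reinforce here, so In is clearly the larger of the two.
K > In: period and group pull opposite ways; the across-period shift dominates (196 vs 142 pm).
For reference (pm): Be 102, K 196, Br 114, In 142.
So from smallest to largest: Be < Br < In < K.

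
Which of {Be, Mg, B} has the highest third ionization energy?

Be

After 2 electrons have been removed, what remains? Be²⁺ is the bare [He] core; Mg²⁺ is the bare [Ne] core; B²⁺ still has 1 valence electron.
Breaking into a closed-shell core is much more expensive than removing a leftover valence electron — Mg and Be have the largest IE_3 here.
The numbers (kJ/mol): Be 14849, Mg 7733, B 3660.
So the third ionization energies run B < Mg < Be.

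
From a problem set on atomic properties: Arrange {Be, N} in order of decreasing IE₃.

Consider each +2 ion: Be²⁺ is the bare [He] core; N²⁺ still has 3 valence electrons.
Breaking into a closed-shell core is much more expensive than removing a leftover valence electron — Be has the largest IE_3 here.
Tabulated IE_3 (kJ/mol): Be 14849, N 4578.
Putting it together, IE_3: N < Be.

Be, N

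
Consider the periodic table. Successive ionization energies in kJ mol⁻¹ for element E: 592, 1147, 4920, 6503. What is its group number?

Group 2

Look for the largest jump between consecutive ionization energies: IE3/IE2 ≈ 4.3, far larger than any earlier ratio.
That jump marks the point where a core electron is being removed. So the atom has 2 valence electrons.
A main-group element with 2 valence electrons is in group 2.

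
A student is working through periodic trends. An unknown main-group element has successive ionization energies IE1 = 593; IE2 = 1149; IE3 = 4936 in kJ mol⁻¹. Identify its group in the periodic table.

Group 2

Look for the largest jump between consecutive ionization energies: IE3/IE2 ≈ 4.3, far larger than any earlier ratio.
That jump marks the point where a core electron is being removed. So the atom has 2 valence electrons.
A main-group element with 2 valence electrons is in group 2.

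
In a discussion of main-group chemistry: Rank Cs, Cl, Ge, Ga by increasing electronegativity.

Cs, Ga, Ge, Cl

Cl is in period 3, group 17; Ga is in period 4, group 13; Ge is in period 4, group 14; Cs is in period 6, group 1.
Smaller atoms with higher effective nuclear charge are more electronegative.
These span different periods and groups, so the two trends combine.
Ga > Cs: both effects reinforce here, so Ga is clearly the higher of the two.
Ge > Ga: Ge lies to the right of Ga in period 4, so the across-period effect alone puts Ge higher.
Cl > Ge: both effects reinforce here, so Cl is clearly the higher of the two.
Approximate values (Pauling): Cl 3.16, Ga 1.81, Ge 2.01, Cs 0.79.
So from lowest to highest: Cs < Ga < Ge < Cl.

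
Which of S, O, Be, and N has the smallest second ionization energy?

Be

Consider each +1 ion: S⁺ still has 5 valence electrons; O⁺ still has 5 valence electrons; Be⁺ still has 1 valence electron; N⁺ still has 4 valence electrons.
All are still removing valence electrons, so compare the +1 ions as you would atoms: IE_2 generally rises across a period (higher Z_eff) and falls down a group (larger shell), subject to the usual subshell exceptions.
Valence configurations: S⁺ [Ne]3s²3p³, O⁺ [He]2s²2p³, Be⁺ [He]2s¹, N⁺ [He]2s²2p².
The numbers (kJ/mol): S 2252, O 3388, Be 1757, N 2856.
So the second ionization energies run Be < S < N < O.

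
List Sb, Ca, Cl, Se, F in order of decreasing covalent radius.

F is in period 2, group 17; Cl is in period 3, group 17; Ca is in period 4, group 2; Se is in period 4, group 16; Sb is in period 5, group 15.
Atomic radius shrinks across a period as nuclear charge pulls the same shell inward, and grows down a group as new shells are added.
Neither a single period nor a single group — weigh both effects.
Cl > F: Cl sits below F in group 17, so the down-group effect alone puts Cl larger.
Se > Cl: both effects reinforce here, so Se is clearly the larger of the two.
Sb > Se: relative to Se, both the across-period and down-group shifts push Sb's atomic radius up.
Ca > Sb: the two effects oppose for this pair; the across-period effect wins (171 vs 140 pm).
Tabulated atomic radius (pm): F 64, Cl 99, Ca 171, Se 116, Sb 140.
So from largest to smallest: Ca > Sb > Se > Cl > F.

Ca > Sb > Se > Cl > F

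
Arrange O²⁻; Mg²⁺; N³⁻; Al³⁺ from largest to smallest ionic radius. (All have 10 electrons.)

All of these have 10 electrons, so size is governed by nuclear charge alone: the more protons, the stronger the pull on the same electron cloud, and the smaller the ion.
Nuclear charges: Al³⁺ (Z=13), Mg²⁺ (Z=12), O²⁻ (Z=8), N³⁻ (Z=7).
Largest to smallest: N³⁻ > O²⁻ > Mg²⁺ > Al³⁺.

N³⁻ > O²⁻ > Mg²⁺ > Al³⁺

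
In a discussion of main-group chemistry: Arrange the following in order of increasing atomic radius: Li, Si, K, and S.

S < Si < Li < K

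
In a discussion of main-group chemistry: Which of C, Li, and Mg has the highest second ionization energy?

Li

The second ionization energy removes an electron from the +1 ion. For each element: C⁺ still has 3 valence electrons; Li⁺ is the bare [He] core; Mg⁺ still has 1 valence electron.
Core electrons are held far more tightly than valence electrons, so Li tops the IE_2 order.
Valence configurations: C⁺ [He]2s²2p¹, Mg⁺ [Ne]3s¹.
The numbers (kJ/mol): C 2353, Li 7298, Mg 1451.
So the second ionization energies run Mg < C < Li.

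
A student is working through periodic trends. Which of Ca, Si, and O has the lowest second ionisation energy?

Ca

Consider each +1 ion: Ca⁺ still has 1 valence electron; Si⁺ still has 3 valence electrons; O⁺ still has 5 valence electrons.
All are still removing valence electrons, so compare the +1 ions as you would atoms: IE_2 generally rises across a period (higher Z_eff) and falls down a group (larger shell), subject to the usual subshell exceptions.
Valence configurations: Ca⁺ [Ar]4s¹, Si⁺ [Ne]3s²3p¹, O⁺ [He]2s²2p³.
Tabulated IE_2 (kJ/mol): Ca 1145, Si 1577, O 3388.
So the second ionization energies run Ca < Si < O.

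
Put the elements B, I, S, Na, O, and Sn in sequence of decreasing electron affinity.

B is in period 2, group 13; O is in period 2, group 16; Na is in period 3, group 1; S is in period 3, group 16; Sn is in period 5, group 14; I is in period 5, group 17.
Electron affinity generally becomes more exothermic across a period toward the halogens and less exothermic down a group.
Neither a single period nor a single group — weigh both effects.
Na > B: this pair runs against the simple trend — see the exception note.
Sn > Na: the two effects oppose for this pair; the across-period effect wins (107 vs 53 kJ/mol).
O > Sn: relative to Sn, both the across-period and down-group shifts push O's electron affinity up.
S > O: this pair runs against the simple trend — see the exception note.
I > S: period and group pull opposite ways; the across-period shift dominates (295 vs 200 kJ/mol).
Note the exception: Na has a higher electron affinity than B, contrary to the simple trend — B's ns²np¹ configuration gives only a small electron affinity — the sparsely filled np subshell binds an added electron weakly.
Note the exception: S has a higher electron affinity than O, contrary to the simple trend — the compact 2p subshell of O repels the added electron more than S's larger 3p does.
For reference (kJ/mol): B 27, O 141, Na 53, S 200, Sn 107, I 295.
So from highest to lowest: I > S > O > Sn > Na > B.

I > S > O > Sn > Na > B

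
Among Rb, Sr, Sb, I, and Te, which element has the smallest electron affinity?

Sr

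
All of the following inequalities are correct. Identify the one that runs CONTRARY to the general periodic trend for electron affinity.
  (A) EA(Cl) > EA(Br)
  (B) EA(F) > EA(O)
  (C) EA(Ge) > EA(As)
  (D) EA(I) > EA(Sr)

(C)

The general trend: electron affinity increases across a period and decreases down a group.
(A) Cl (period 3, group 17) vs Br (period 4, group 17): the stated order agrees with the simple trend.
(B) F (period 2, group 17) vs O (period 2, group 16): the stated order agrees with the simple trend.
(C) Ge (period 4, group 14) vs As (period 4, group 15): the stated order contradicts the simple trend.
(D) I (period 5, group 17) vs Sr (period 5, group 2): the stated order agrees with the simple trend.
The exception is (C): adding an electron to As's half-filled 4p³ is unfavourable, so Ge (4p²) has the more exothermic EA.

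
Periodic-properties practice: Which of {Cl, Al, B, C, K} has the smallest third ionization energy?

Al

IE_3 is the cost of taking one more electron from the +2 cation: Cl²⁺ still has 5 valence electrons; Al²⁺ still has 1 valence electron; B²⁺ still has 1 valence electron; C²⁺ still has 2 valence electrons; K²⁺ is already 1 electron into the core.
Usually core removal costs more than valence removal, but here the competition is close: a tightly held n=2 valence electron can cost more to remove than an n=3 core electron, so the actual values have to decide it.
Valence configurations: Cl²⁺ [Ne]3s²3p³, Al²⁺ [Ne]3s¹, B²⁺ [He]2s¹, C²⁺ [He]2s².
Tabulated IE_3 (kJ/mol): Cl 3822, Al 2745, B 3660, C 4620, K 4420.
Hence IE_3: Al < B < Cl < K < C.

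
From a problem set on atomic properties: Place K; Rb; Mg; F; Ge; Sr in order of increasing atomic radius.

F, Ge, Mg, Sr, K, Rb

Across a period the added protons contract the valence shell; down a group each new principal shell makes the atom larger.
Here both period and group differ, so the two effects have to be weighed against each other.
Ge > F: relative to F, both the across-period and down-group shifts push Ge's atomic radius up.
Mg > Ge: period and group pull opposite ways; the across-period shift dominates (139 vs 121 pm).
Sr > Mg: Sr sits below Mg in group 2, so the down-group effect alone puts Sr larger.
K > Sr: period and group pull opposite ways; the across-period shift dominates (196 vs 185 pm).
Rb > K: Rb sits below K in group 1, so the down-group effect alone puts Rb larger.
Tabulated atomic radius (pm): F 64, Mg 139, K 196, Ge 121, Rb 210, Sr 185.
So from smallest to largest: F < Ge < Mg < Sr < K < Rb.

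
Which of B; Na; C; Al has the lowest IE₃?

IE_3 is the cost of taking one more electron from the +2 cation: B²⁺ still has 1 valence electron; Na²⁺ is already 1 electron into the core; C²⁺ still has 2 valence electrons; Al²⁺ still has 1 valence electron.
Core electrons are held far more tightly than valence electrons, so Na tops the IE_3 order.
Valence configurations: B²⁺ [He]2s¹, C²⁺ [He]2s², Al²⁺ [Ne]3s¹.
Approximate IE_3 values (kJ/mol): B 3660, Na 6910, C 4620, Al 2745.
So the third ionization energies run Al < B < C < Na.

Al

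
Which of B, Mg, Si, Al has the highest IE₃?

Mg

IE_3 is the cost of taking one more electron from the +2 cation: B²⁺ still has 1 valence electron; Mg²⁺ is the bare [Ne] core; Si²⁺ still has 2 valence electrons; Al²⁺ still has 1 valence electron.
Core electrons are held far more tightly than valence electrons, so Mg tops the IE_3 order.
Valence configurations: B²⁺ [He]2s¹, Si²⁺ [Ne]3s², Al²⁺ [Ne]3s¹.
Approximate IE_3 values (kJ/mol): B 3660, Mg 7733, Si 3232, Al 2745.
Hence IE_3: Al < Si < B < Mg.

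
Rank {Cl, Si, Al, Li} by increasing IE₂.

Si, Al, Cl, Li

After 1 electron has been removed, what remains? Cl⁺ still has 6 valence electrons; Si⁺ still has 3 valence electrons; Al⁺ still has 2 valence electrons; Li⁺ is the bare [He] core.
Pulling an electron out of a noble-gas core costs far more than removing a remaining valence electron, so Li sits at the high end of IE_2.
Valence configurations: Cl⁺ [Ne]3s²3p⁴, Si⁺ [Ne]3s²3p¹, Al⁺ [Ne]3s².
Si⁺ loses a lone 3p electron whereas Al⁺ must break into a filled 3s² pair, so IE_2(Al) > IE_2(Si) even though Si has the higher nuclear charge.
Approximate IE_2 values (kJ/mol): Cl 2298, Si 1577, Al 1817, Li 7298.
So the second ionization energies run Si < Al < Cl < Li.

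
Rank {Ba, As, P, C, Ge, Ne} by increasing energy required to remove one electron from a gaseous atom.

C is in period 2, group 14; Ne is in period 2, group 18; P is in period 3, group 15; Ge is in period 4, group 14; As is in period 4, group 15; Ba is in period 6, group 2.
Removing the outermost electron gets harder across a period and easier down a group.
These span different periods and groups, so the two trends combine.
Ge > Ba: both effects reinforce here, so Ge is clearly the higher of the two.
As > Ge: As lies to the right of Ge in period 4, so the across-period effect alone puts As higher.
P > As: they share group 15; the group trend gives P the larger value.
C > P: period and group pull opposite ways; the down-group shift dominates (1086 vs 1012 kJ/mol).
Ne > C: Ne lies to the right of C in period 2, so the across-period effect alone puts Ne higher.
Approximate values (kJ/mol): C 1086, Ne 2081, P 1012, Ge 762, As 947, Ba 503.
So from lowest to highest: Ba < Ge < As < P < C < Ne.

Ba, Ge, As, P, C, Ne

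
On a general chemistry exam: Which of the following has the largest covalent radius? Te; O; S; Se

Te

Across a period the added protons contract the valence shell; down a group each new principal shell makes the atom larger.
All are in group 16, so atomic radius increases down the group.
The largest covalent radius among these belongs to Te.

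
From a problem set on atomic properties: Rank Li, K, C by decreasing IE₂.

Li, K, C

After 1 electron has been removed, what remains? Li⁺ is the bare [He] core; K⁺ is the bare [Ar] core; C⁺ still has 3 valence electrons.
Breaking into a closed-shell core is much more expensive than removing a leftover valence electron — K and Li have the largest IE_2 here.
The numbers (kJ/mol): Li 7298, K 3052, C 2353.
Overall IE_2 order: C < K < Li.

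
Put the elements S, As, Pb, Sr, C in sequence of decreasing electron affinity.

S > C > As > Pb > Sr

C is in period 2, group 14; S is in period 3, group 16; As is in period 4, group 15; Sr is in period 5, group 2; Pb is in period 6, group 14.
Atoms with high Z_eff and room in the valence shell (especially the halogens) have the most exothermic electron affinities.
Here both period and group differ, so the two effects have to be weighed against each other.
Pb > Sr: period and group pull opposite ways; the across-period shift dominates (35 vs 5 kJ/mol).
As > Pb: both effects reinforce here, so As is clearly the higher of the two.
C > As: the two effects oppose for this pair; the down-group effect wins (122 vs 78 kJ/mol).
S > C: period and group pull opposite ways; the across-period shift dominates (200 vs 122 kJ/mol).
Approximate values (kJ/mol): C 122, S 200, As 78, Sr 5, Pb 35.
So from highest to lowest: S > C > As > Pb > Sr.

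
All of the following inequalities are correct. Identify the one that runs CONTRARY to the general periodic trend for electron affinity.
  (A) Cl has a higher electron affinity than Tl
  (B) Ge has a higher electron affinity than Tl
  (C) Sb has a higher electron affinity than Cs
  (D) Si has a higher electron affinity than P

The general trend: electron affinity increases across a period and decreases down a group.
(A) Cl (period 3, group 17) vs Tl (period 6, group 13): the stated order agrees with the simple trend.
(B) Ge (period 4, group 14) vs Tl (period 6, group 13): the stated order agrees with the simple trend.
(C) Sb (period 5, group 15) vs Cs (period 6, group 1): the stated order agrees with the simple trend.
(D) Si (period 3, group 14) vs P (period 3, group 15): the stated order contradicts the simple trend.
The exception is (D): adding an electron to P's half-filled 3p³ is unfavourable, so Si (3p²) has the more exothermic EA.

(D)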